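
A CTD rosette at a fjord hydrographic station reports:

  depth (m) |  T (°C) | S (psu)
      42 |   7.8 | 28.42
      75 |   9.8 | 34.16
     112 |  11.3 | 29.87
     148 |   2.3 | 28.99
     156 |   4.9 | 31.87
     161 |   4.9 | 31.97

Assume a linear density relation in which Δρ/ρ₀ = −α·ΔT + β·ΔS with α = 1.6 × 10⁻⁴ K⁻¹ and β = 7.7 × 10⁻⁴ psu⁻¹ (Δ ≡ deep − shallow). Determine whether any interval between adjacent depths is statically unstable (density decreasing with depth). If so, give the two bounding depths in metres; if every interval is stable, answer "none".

Evaluate Δρ/ρ₀ = −αΔT + βΔS across each adjacent pair:
  42–75 m: −αΔT+βΔS = −(1.6 × 10⁻⁴)(+2.0)+(7.7 × 10⁻⁴)(+5.74) = 4.1 × 10⁻³ → stable
  75–112 m: −αΔT+βΔS = −(1.6 × 10⁻⁴)(+1.5)+(7.7 × 10⁻⁴)(-4.29) = -3.5 × 10⁻³ → UNSTABLE
  112–148 m: −αΔT+βΔS = −(1.6 × 10⁻⁴)(-9.0)+(7.7 × 10⁻⁴)(-0.88) = 7.6 × 10⁻⁴ → stable
  148–156 m: −αΔT+βΔS = −(1.6 × 10⁻⁴)(+2.6)+(7.7 × 10⁻⁴)(+2.88) = 1.8 × 10⁻³ → stable
  156–161 m: −αΔT+βΔS = −(1.6 × 10⁻⁴)(+0.0)+(7.7 × 10⁻⁴)(+0.10) = 7.7 × 10⁻⁵ → stable
The 75–112 m interval has Δρ < 0: lighter water underlies denser water.

75–112 m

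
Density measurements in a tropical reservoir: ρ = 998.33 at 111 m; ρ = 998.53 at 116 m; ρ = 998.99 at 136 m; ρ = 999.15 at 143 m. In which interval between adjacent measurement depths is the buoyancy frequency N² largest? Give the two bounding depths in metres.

111–116 m

Compute the density gradient over each adjacent pair:
  111–116 m: Δρ/Δz = 0.20/5 = 0.040 kg m⁻⁴
  116–136 m: Δρ/Δz = 0.46/20 = 0.023 kg m⁻⁴
  136–143 m: Δρ/Δz = 0.16/7 = 0.023 kg m⁻⁴
The largest gradient is in the 111–116 m interval — the pycnocline.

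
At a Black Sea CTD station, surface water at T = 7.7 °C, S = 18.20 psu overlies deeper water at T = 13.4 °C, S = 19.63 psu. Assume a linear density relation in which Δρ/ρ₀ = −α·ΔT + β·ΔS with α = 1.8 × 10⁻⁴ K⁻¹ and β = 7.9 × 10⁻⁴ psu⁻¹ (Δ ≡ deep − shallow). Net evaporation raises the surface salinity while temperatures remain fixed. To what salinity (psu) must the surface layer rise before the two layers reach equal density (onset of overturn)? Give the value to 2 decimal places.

Neutral buoyancy requires −α(T_deep − T_surf) + β(S_deep − S_surf′) = 0.
S_surf′ = S_deep − (α/β)·ΔT = 19.63 − (1.8 × 10⁻⁴/7.9 × 10⁻⁴)·(+5.7) = 18.3313 psu.
Increase required: 18.3313 − 18.20 = 0.1313 psu.

18.33 psu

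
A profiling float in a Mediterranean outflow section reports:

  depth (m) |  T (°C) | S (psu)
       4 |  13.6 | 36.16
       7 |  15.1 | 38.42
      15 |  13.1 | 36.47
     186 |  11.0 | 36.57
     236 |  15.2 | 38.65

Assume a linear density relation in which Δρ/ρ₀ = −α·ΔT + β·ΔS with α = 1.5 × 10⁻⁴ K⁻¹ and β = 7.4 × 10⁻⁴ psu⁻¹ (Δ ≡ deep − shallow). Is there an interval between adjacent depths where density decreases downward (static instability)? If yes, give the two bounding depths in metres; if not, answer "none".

Evaluate Δρ/ρ₀ = −αΔT + βΔS across each adjacent pair:
  4–7 m: −αΔT+βΔS = −(1.5 × 10⁻⁴)(+1.5)+(7.4 × 10⁻⁴)(+2.26) = 1.4 × 10⁻³ → stable
  7–15 m: −αΔT+βΔS = −(1.5 × 10⁻⁴)(-2.0)+(7.4 × 10⁻⁴)(-1.95) = -1.1 × 10⁻³ → UNSTABLE
  15–186 m: −αΔT+βΔS = −(1.5 × 10⁻⁴)(-2.1)+(7.4 × 10⁻⁴)(+0.10) = 3.9 × 10⁻⁴ → stable
  186–236 m: −αΔT+βΔS = −(1.5 × 10⁻⁴)(+4.2)+(7.4 × 10⁻⁴)(+2.08) = 9.1 × 10⁻⁴ → stable
The 7–15 m interval has Δρ < 0: lighter water underlies denser water.

7–15 m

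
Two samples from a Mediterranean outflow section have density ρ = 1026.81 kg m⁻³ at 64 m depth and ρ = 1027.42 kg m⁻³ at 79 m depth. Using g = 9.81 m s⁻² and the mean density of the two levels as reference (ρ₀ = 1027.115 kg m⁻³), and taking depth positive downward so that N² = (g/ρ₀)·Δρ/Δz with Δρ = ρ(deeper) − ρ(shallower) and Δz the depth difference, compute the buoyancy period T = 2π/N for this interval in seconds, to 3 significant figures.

319 s

Δρ = 1027.42 − 1026.81 = 0.61 kg m⁻³ over Δz = 79 − 64 = 15 m.
N² = (9.81/1027.115) × (0.61/15) = 3.8841 × 10⁻⁴ s⁻².
N = √(3.8841 × 10⁻⁴) = 0.019708 rad s⁻¹, so T = 2π/N = 318.81 s ≈ 319 s.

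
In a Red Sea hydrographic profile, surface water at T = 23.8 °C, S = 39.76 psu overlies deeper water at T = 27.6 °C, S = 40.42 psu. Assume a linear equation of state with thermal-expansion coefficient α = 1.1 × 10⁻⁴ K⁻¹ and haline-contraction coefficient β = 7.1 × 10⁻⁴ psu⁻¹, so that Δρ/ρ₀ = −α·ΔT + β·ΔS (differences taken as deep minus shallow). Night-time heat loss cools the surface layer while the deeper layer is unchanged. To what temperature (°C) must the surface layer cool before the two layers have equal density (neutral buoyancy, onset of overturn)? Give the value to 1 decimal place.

23.3 °C

Neutral buoyancy requires Δρ = 0, i.e. −α(T_deep − T_surf′) + β(S_deep − S_surf) = 0.
T_surf′ = T_deep − (β/α)·ΔS = 27.6 − (7.1 × 10⁻⁴/1.1 × 10⁻⁴)·(+0.66) = 23.340 °C.
Cooling required: 23.8 − (23.340) = 0.460 °C.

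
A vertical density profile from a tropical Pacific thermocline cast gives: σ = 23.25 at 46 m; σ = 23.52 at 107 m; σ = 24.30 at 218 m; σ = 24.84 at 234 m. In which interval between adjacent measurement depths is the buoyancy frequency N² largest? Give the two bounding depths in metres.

Compute the density gradient over each adjacent pair:
  46–107 m: Δρ/Δz = 0.27/61 = 4.4 × 10⁻³ kg m⁻⁴
  107–218 m: Δρ/Δz = 0.78/111 = 7.0 × 10⁻³ kg m⁻⁴
  218–234 m: Δρ/Δz = 0.54/16 = 0.034 kg m⁻⁴
The largest gradient is in the 218–234 m interval — the pycnocline.

218–234 m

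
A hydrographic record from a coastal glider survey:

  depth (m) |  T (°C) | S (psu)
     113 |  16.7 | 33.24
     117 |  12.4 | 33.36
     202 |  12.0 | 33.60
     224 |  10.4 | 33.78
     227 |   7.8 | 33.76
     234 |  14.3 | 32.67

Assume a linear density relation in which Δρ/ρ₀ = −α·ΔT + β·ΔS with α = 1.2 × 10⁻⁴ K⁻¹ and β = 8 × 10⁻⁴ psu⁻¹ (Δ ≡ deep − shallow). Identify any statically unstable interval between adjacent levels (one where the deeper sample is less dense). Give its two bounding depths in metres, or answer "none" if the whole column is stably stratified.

Evaluate Δρ/ρ₀ = −αΔT + βΔS across each adjacent pair:
  113–117 m: −αΔT+βΔS = −(1.2 × 10⁻⁴)(-4.3)+(8 × 10⁻⁴)(+0.12) = 6.1 × 10⁻⁴ → stable
  117–202 m: −αΔT+βΔS = −(1.2 × 10⁻⁴)(-0.4)+(8 × 10⁻⁴)(+0.24) = 2.4 × 10⁻⁴ → stable
  202–224 m: −αΔT+βΔS = −(1.2 × 10⁻⁴)(-1.6)+(8 × 10⁻⁴)(+0.18) = 3.4 × 10⁻⁴ → stable
  224–227 m: −αΔT+βΔS = −(1.2 × 10⁻⁴)(-2.6)+(8 × 10⁻⁴)(-0.02) = 3.0 × 10⁻⁴ → stable
  227–234 m: −αΔT+βΔS = −(1.2 × 10⁻⁴)(+6.5)+(8 × 10⁻⁴)(-1.09) = -1.7 × 10⁻³ → UNSTABLE
The 227–234 m interval has Δρ < 0: lighter water underlies denser water.

227–234 m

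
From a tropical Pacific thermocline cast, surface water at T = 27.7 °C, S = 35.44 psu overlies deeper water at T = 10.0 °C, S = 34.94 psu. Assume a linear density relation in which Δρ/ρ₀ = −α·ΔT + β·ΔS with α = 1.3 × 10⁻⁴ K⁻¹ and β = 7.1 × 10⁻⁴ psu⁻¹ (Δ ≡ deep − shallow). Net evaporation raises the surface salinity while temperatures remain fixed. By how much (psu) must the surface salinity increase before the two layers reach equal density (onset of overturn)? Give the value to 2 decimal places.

2.74 psu

Neutral buoyancy requires −α(T_deep − T_surf) + β(S_deep − S_surf′) = 0.
S_surf′ = S_deep − (α/β)·ΔT = 34.94 − (1.3 × 10⁻⁴/7.1 × 10⁻⁴)·(-17.7) = 38.1808 psu.
Increase required: 38.1808 − 35.44 = 2.7408 psu.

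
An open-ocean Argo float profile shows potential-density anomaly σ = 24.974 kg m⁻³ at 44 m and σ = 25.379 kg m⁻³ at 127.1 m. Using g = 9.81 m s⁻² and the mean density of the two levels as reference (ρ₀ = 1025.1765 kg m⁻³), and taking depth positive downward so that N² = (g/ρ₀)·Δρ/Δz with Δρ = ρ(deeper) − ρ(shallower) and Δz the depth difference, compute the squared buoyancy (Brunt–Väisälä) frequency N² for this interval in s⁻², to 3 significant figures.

4.66 × 10⁻⁵ s⁻²

Δρ = 1025.379 − 1024.974 = 0.405 kg m⁻³ over Δz = 127.1 − 44 = 83.1 m.
N² = (9.81/1025.1765) × (0.405/83.1) = 4.6636 × 10⁻⁵ s⁻² ≈ 4.66 × 10⁻⁵ s⁻².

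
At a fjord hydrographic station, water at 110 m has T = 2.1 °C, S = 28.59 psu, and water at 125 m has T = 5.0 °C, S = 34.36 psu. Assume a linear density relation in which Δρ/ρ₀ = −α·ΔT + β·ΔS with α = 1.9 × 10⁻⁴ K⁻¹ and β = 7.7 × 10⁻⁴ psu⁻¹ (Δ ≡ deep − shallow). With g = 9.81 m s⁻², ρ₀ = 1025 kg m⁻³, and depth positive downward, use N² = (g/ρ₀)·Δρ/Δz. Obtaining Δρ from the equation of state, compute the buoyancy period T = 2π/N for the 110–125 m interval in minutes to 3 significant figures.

2.08 min

ΔT = +2.9 K, ΔS = +5.77 psu (deep − shallow).
Δρ/ρ₀ = −αΔT + βΔS = -5.51 × 10⁻⁴ + 4.4429 × 10⁻³ = 3.8919 × 10⁻³, so Δρ ≈ 3.989 kg m⁻³.
N² = (g/ρ₀)·Δρ/Δz = g·(Δρ/ρ₀)/Δz = 9.81 × 3.8919 × 10⁻³ / 15 = 2.5453 × 10⁻³ s⁻².
N = √(2.5453 × 10⁻³) = 0.050451 rad s⁻¹ → T = 2π/N = 124.54 s = 2.0757 min ≈ 2.08 min.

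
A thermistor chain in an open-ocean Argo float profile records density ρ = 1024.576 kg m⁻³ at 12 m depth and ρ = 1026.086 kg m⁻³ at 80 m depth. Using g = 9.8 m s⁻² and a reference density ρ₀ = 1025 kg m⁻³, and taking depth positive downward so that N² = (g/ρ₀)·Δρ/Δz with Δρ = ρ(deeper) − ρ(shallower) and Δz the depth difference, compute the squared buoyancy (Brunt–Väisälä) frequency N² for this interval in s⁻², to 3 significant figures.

Δρ = 1026.086 − 1024.576 = 1.510 kg m⁻³ over Δz = 80 − 12 = 68 m.
N² = (9.8/1025) × (1.510/68) = 2.1231 × 10⁻⁴ s⁻² ≈ 2.12 × 10⁻⁴ s⁻².

2.12 × 10⁻⁴ s⁻²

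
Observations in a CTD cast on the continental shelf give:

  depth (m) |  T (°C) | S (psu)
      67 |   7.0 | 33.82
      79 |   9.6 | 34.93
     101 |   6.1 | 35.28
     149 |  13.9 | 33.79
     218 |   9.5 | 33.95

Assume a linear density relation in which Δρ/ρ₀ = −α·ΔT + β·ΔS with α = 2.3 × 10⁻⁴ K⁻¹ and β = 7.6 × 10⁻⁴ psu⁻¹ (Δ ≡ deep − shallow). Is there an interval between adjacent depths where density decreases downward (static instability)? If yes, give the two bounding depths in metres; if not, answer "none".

101–149 m

Evaluate Δρ/ρ₀ = −αΔT + βΔS across each adjacent pair:
  67–79 m: −αΔT+βΔS = −(2.3 × 10⁻⁴)(+2.6)+(7.6 × 10⁻⁴)(+1.11) = 2.5 × 10⁻⁴ → stable
  79–101 m: −αΔT+βΔS = −(2.3 × 10⁻⁴)(-3.5)+(7.6 × 10⁻⁴)(+0.35) = 1.1 × 10⁻³ → stable
  101–149 m: −αΔT+βΔS = −(2.3 × 10⁻⁴)(+7.8)+(7.6 × 10⁻⁴)(-1.49) = -2.9 × 10⁻³ → UNSTABLE
  149–218 m: −αΔT+βΔS = −(2.3 × 10⁻⁴)(-4.4)+(7.6 × 10⁻⁴)(+0.16) = 1.1 × 10⁻³ → stable
The 101–149 m interval has Δρ < 0: lighter water underlies denser water.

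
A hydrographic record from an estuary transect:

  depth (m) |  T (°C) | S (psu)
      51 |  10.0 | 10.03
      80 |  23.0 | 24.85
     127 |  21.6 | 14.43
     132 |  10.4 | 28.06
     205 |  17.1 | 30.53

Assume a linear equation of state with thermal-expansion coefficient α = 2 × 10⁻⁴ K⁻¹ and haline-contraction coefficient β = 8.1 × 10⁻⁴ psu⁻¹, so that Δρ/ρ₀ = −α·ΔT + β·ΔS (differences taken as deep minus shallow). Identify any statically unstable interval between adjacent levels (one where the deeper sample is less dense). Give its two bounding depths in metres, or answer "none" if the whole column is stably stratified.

Evaluate Δρ/ρ₀ = −αΔT + βΔS across each adjacent pair:
  51–80 m: −αΔT+βΔS = −(2 × 10⁻⁴)(+13.0)+(8.1 × 10⁻⁴)(+14.82) = 9.4 × 10⁻³ → stable
  80–127 m: −αΔT+βΔS = −(2 × 10⁻⁴)(-1.4)+(8.1 × 10⁻⁴)(-10.42) = -8.2 × 10⁻³ → UNSTABLE
  127–132 m: −αΔT+βΔS = −(2 × 10⁻⁴)(-11.2)+(8.1 × 10⁻⁴)(+13.63) = 0.013 → stable
  132–205 m: −αΔT+βΔS = −(2 × 10⁻⁴)(+6.7)+(8.1 × 10⁻⁴)(+2.47) = 6.6 × 10⁻⁴ → stable
The 80–127 m interval has Δρ < 0: lighter water underlies denser water.

80–127 m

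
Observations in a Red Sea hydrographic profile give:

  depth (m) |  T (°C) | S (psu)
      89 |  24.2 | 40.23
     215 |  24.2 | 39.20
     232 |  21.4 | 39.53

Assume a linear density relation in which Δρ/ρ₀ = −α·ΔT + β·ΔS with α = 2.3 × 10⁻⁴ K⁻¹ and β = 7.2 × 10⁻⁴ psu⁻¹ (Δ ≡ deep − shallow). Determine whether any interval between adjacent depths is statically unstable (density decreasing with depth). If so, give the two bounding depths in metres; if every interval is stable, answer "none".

Evaluate Δρ/ρ₀ = −αΔT + βΔS across each adjacent pair:
  89–215 m: −αΔT+βΔS = −(2.3 × 10⁻⁴)(+0.0)+(7.2 × 10⁻⁴)(-1.03) = -7.4 × 10⁻⁴ → UNSTABLE
  215–232 m: −αΔT+βΔS = −(2.3 × 10⁻⁴)(-2.8)+(7.2 × 10⁻⁴)(+0.33) = 8.8 × 10⁻⁴ → stable
The 89–215 m interval has Δρ < 0: lighter water underlies denser water.

89–215 m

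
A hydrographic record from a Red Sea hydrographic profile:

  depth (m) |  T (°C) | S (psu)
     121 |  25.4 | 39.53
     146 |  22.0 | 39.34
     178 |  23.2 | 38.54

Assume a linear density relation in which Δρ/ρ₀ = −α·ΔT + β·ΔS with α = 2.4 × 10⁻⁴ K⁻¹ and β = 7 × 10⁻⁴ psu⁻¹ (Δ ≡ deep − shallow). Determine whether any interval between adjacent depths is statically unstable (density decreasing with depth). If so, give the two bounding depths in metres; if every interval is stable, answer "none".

146–178 m

Evaluate Δρ/ρ₀ = −αΔT + βΔS across each adjacent pair:
  121–146 m: −αΔT+βΔS = −(2.4 × 10⁻⁴)(-3.4)+(7 × 10⁻⁴)(-0.19) = 6.8 × 10⁻⁴ → stable
  146–178 m: −αΔT+βΔS = −(2.4 × 10⁻⁴)(+1.2)+(7 × 10⁻⁴)(-0.80) = -8.5 × 10⁻⁴ → UNSTABLE
The 146–178 m interval has Δρ < 0: lighter water underlies denser water.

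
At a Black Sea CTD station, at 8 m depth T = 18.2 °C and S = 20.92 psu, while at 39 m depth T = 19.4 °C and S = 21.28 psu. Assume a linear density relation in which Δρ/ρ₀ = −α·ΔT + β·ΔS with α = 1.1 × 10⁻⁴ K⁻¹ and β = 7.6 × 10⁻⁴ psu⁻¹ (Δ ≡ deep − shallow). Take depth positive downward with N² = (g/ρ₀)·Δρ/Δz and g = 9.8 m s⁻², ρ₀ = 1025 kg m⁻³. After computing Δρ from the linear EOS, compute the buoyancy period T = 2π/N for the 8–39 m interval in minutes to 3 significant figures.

15.7 min

ΔT = +1.2 K, ΔS = +0.36 psu (deep − shallow).
Δρ/ρ₀ = −αΔT + βΔS = -1.32 × 10⁻⁴ + 2.736 × 10⁻⁴ = 1.416 × 10⁻⁴, so Δρ ≈ 0.1451 kg m⁻³.
N² = (g/ρ₀)·Δρ/Δz = g·(Δρ/ρ₀)/Δz = 9.8 × 1.416 × 10⁻⁴ / 31 = 4.4764 × 10⁻⁵ s⁻².
N = √(4.4764 × 10⁻⁵) = 6.6906 × 10⁻³ rad s⁻¹ → T = 2π/N = 939.11 s = 15.652 min ≈ 15.7 min.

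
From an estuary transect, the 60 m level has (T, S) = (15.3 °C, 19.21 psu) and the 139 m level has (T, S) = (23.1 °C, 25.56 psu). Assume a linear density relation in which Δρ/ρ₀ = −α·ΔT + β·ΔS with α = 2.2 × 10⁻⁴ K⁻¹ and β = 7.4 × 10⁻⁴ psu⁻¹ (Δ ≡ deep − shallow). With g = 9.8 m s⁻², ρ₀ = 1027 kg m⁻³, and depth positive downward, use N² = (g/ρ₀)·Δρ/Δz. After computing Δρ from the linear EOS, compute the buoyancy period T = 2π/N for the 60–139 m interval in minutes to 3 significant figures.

ΔT = +7.8 K, ΔS = +6.35 psu (deep − shallow).
Δρ/ρ₀ = −αΔT + βΔS = -1.716 × 10⁻³ + 4.699 × 10⁻³ = 2.983 × 10⁻³, so Δρ ≈ 3.064 kg m⁻³.
N² = (g/ρ₀)·Δρ/Δz = g·(Δρ/ρ₀)/Δz = 9.8 × 2.983 × 10⁻³ / 79 = 3.7004 × 10⁻⁴ s⁻².
N = √(3.7004 × 10⁻⁴) = 0.019236 rad s⁻¹ → T = 2π/N = 326.64 s = 5.4440 min ≈ 5.44 min.

5.44 min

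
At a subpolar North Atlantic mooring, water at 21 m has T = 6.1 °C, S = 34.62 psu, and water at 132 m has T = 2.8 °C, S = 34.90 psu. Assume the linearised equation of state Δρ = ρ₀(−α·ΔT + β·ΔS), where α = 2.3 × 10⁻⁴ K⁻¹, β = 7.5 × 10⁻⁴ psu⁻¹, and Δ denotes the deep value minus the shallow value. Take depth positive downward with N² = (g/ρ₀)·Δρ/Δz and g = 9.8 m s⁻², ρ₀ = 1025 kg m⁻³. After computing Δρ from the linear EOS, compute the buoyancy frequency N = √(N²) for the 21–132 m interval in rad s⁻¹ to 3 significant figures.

ΔT = -3.3 K, ΔS = +0.28 psu (deep − shallow).
Δρ/ρ₀ = −αΔT + βΔS = 7.59 × 10⁻⁴ + 2.10 × 10⁻⁴ = 9.69 × 10⁻⁴, so Δρ ≈ 0.9932 kg m⁻³.
N² = (g/ρ₀)·Δρ/Δz = g·(Δρ/ρ₀)/Δz = 9.8 × 9.69 × 10⁻⁴ / 111 = 8.5551 × 10⁻⁵ s⁻².
N = √(8.5551 × 10⁻⁵) = 9.2494 × 10⁻³ rad s⁻¹ ≈ 9.25 × 10⁻³ rad s⁻¹.

9.25 × 10⁻³ rad s⁻¹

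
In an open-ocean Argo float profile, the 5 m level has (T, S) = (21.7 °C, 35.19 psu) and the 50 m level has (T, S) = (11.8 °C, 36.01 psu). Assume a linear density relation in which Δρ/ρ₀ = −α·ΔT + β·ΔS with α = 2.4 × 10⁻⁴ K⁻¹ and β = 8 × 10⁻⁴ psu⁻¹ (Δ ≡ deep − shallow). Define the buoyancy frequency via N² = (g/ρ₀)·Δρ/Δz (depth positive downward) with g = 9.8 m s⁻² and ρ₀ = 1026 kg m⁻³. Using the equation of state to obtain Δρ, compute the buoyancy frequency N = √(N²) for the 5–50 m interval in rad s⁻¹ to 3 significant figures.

ΔT = -9.9 K, ΔS = +0.82 psu (deep − shallow).
Δρ/ρ₀ = −αΔT + βΔS = 2.376 × 10⁻³ + 6.56 × 10⁻⁴ = 3.032 × 10⁻³, so Δρ ≈ 3.111 kg m⁻³.
N² = (g/ρ₀)·Δρ/Δz = g·(Δρ/ρ₀)/Δz = 9.8 × 3.032 × 10⁻³ / 45 = 6.6030 × 10⁻⁴ s⁻².
N = √(6.6030 × 10⁻⁴) = 0.025696 rad s⁻¹ ≈ 0.0257 rad s⁻¹.

0.0257 rad s⁻¹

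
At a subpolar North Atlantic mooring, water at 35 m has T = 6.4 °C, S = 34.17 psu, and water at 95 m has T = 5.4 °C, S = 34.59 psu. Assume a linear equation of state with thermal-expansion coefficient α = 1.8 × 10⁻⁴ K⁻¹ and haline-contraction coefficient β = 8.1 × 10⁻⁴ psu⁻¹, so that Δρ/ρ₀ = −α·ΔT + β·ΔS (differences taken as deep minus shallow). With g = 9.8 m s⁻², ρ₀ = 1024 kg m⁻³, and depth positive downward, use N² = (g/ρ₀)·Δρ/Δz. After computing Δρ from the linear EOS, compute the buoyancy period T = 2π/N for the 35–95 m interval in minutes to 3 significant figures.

ΔT = -1.0 K, ΔS = +0.42 psu (deep − shallow).
Δρ/ρ₀ = −αΔT + βΔS = 1.80 × 10⁻⁴ + 3.402 × 10⁻⁴ = 5.202 × 10⁻⁴, so Δρ ≈ 0.5327 kg m⁻³.
N² = (g/ρ₀)·Δρ/Δz = g·(Δρ/ρ₀)/Δz = 9.8 × 5.202 × 10⁻⁴ / 60 = 8.4966 × 10⁻⁵ s⁻².
N = √(8.4966 × 10⁻⁵) = 9.2177 × 10⁻³ rad s⁻¹ → T = 2π/N = 681.64 s = 11.361 min ≈ 11.4 min.

11.4 min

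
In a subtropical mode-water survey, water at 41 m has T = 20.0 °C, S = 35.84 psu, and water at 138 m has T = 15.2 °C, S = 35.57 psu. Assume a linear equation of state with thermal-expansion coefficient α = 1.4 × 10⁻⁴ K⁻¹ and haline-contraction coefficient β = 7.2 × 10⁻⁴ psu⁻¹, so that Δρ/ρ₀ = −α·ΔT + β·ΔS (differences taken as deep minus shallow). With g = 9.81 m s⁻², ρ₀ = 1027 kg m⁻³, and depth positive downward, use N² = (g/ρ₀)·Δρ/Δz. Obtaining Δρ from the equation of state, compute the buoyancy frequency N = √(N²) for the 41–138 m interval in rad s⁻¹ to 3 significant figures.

ΔT = -4.8 K, ΔS = -0.27 psu (deep − shallow).
Δρ/ρ₀ = −αΔT + βΔS = 6.72 × 10⁻⁴ − 1.944 × 10⁻⁴ = 4.776 × 10⁻⁴, so Δρ ≈ 0.4905 kg m⁻³.
N² = (g/ρ₀)·Δρ/Δz = g·(Δρ/ρ₀)/Δz = 9.81 × 4.776 × 10⁻⁴ / 97 = 4.8302 × 10⁻⁵ s⁻².
N = √(4.8302 × 10⁻⁵) = 6.9500 × 10⁻³ rad s⁻¹ ≈ 6.95 × 10⁻³ rad s⁻¹.

6.95 × 10⁻³ rad s⁻¹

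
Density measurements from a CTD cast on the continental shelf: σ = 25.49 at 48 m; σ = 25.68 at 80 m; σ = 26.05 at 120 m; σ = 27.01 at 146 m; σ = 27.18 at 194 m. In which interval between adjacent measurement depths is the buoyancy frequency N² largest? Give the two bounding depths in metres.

120–146 m

Compute the density gradient over each adjacent pair:
  48–80 m: Δρ/Δz = 0.19/32 = 5.9 × 10⁻³ kg m⁻⁴
  80–120 m: Δρ/Δz = 0.37/40 = 9.2 × 10⁻³ kg m⁻⁴
  120–146 m: Δρ/Δz = 0.96/26 = 0.037 kg m⁻⁴
  146–194 m: Δρ/Δz = 0.17/48 = 3.5 × 10⁻³ kg m⁻⁴
The largest gradient is in the 120–146 m interval — the pycnocline.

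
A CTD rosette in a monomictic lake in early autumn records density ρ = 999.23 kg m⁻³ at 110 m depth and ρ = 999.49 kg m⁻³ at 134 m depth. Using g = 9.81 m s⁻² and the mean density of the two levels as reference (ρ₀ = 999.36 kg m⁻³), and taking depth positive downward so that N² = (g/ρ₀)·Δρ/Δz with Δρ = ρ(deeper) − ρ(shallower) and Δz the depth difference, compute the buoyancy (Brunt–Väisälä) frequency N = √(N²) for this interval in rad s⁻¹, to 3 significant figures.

Δρ = 999.49 − 999.23 = 0.26 kg m⁻³ over Δz = 134 − 110 = 24 m.
N² = (9.81/999.36) × (0.26/24) = 1.0634 × 10⁻⁴ s⁻².
N = √(1.0634 × 10⁻⁴) = 0.010312 rad s⁻¹ ≈ 0.0103 rad s⁻¹.

0.0103 rad s⁻¹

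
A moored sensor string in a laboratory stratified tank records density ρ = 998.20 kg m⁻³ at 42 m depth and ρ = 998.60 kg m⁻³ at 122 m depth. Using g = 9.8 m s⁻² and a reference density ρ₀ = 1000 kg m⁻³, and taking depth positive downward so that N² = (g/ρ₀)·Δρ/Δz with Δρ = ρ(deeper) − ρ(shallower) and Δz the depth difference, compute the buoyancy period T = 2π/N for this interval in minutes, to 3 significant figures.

Δρ = 998.60 − 998.20 = 0.40 kg m⁻³ over Δz = 122 − 42 = 80 m.
N² = (9.8/1000) × (0.40/80) = 4.9000 × 10⁻⁵ s⁻².
N = √(4.9000 × 10⁻⁵) = 7.0000 × 10⁻³ rad s⁻¹, so T = 2π/N = 897.60 s = 14.960 min ≈ 15.0 min.
N² > 0, so the interval is statically stable.

15.0 min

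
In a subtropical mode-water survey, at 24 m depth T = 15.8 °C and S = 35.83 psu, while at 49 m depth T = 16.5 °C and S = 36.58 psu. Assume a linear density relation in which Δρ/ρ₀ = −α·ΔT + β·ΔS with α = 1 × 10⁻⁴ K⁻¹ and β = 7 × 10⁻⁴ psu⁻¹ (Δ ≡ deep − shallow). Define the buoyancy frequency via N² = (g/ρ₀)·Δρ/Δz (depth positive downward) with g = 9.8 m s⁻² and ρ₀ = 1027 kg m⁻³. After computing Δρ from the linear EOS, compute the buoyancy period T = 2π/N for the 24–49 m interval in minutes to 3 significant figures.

ΔT = +0.7 K, ΔS = +0.75 psu (deep − shallow).
Δρ/ρ₀ = −αΔT + βΔS = -7.00 × 10⁻⁵ + 5.25 × 10⁻⁴ = 4.55 × 10⁻⁴, so Δρ ≈ 0.4673 kg m⁻³.
N² = (g/ρ₀)·Δρ/Δz = g·(Δρ/ρ₀)/Δz = 9.8 × 4.55 × 10⁻⁴ / 25 = 1.7836 × 10⁻⁴ s⁻².
N = √(1.7836 × 10⁻⁴) = 0.013355 rad s⁻¹ → T = 2π/N = 470.47 s = 7.8412 min ≈ 7.84 min.

7.84 min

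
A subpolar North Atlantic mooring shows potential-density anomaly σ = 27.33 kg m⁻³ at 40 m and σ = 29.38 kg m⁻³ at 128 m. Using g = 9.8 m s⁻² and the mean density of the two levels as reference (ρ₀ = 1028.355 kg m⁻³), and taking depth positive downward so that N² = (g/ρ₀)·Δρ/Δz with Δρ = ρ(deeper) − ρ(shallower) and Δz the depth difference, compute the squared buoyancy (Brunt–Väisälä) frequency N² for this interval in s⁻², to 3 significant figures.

Δρ = 1029.38 − 1027.33 = 2.05 kg m⁻³ over Δz = 128 − 40 = 88 m.
N² = (9.8/1028.355) × (2.05/88) = 2.2200 × 10⁻⁴ s⁻² ≈ 2.22 × 10⁻⁴ s⁻².

2.22 × 10⁻⁴ s⁻²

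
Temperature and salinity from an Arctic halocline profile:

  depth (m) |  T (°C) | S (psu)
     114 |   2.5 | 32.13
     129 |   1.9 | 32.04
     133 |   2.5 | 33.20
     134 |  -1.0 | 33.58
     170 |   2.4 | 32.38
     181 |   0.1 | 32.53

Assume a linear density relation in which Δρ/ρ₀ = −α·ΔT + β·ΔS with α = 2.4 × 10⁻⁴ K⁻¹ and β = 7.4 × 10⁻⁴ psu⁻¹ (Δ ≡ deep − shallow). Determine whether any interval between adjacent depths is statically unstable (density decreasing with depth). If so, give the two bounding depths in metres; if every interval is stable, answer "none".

134–170 m

Evaluate Δρ/ρ₀ = −αΔT + βΔS across each adjacent pair:
  114–129 m: −αΔT+βΔS = −(2.4 × 10⁻⁴)(-0.6)+(7.4 × 10⁻⁴)(-0.09) = 7.7 × 10⁻⁵ → stable
  129–133 m: −αΔT+βΔS = −(2.4 × 10⁻⁴)(+0.6)+(7.4 × 10⁻⁴)(+1.16) = 7.1 × 10⁻⁴ → stable
  133–134 m: −αΔT+βΔS = −(2.4 × 10⁻⁴)(-3.5)+(7.4 × 10⁻⁴)(+0.38) = 1.1 × 10⁻³ → stable
  134–170 m: −αΔT+βΔS = −(2.4 × 10⁻⁴)(+3.4)+(7.4 × 10⁻⁴)(-1.20) = -1.7 × 10⁻³ → UNSTABLE
  170–181 m: −αΔT+βΔS = −(2.4 × 10⁻⁴)(-2.3)+(7.4 × 10⁻⁴)(+0.15) = 6.6 × 10⁻⁴ → stable
The 134–170 m interval has Δρ < 0: lighter water underlies denser water.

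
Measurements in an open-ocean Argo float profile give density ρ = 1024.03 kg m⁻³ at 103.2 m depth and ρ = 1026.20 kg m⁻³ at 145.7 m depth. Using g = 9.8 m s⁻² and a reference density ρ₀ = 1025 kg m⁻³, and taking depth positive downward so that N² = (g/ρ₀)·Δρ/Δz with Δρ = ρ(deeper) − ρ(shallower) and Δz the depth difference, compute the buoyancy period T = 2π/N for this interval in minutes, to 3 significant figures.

4.74 min

Δρ = 1026.20 − 1024.03 = 2.17 kg m⁻³ over Δz = 145.7 − 103.2 = 42.5 m.
N² = (9.8/1025) × (2.17/42.5) = 4.8817 × 10⁻⁴ s⁻².
N = √(4.8817 × 10⁻⁴) = 0.022095 rad s⁻¹, so T = 2π/N = 284.37 s = 4.7395 min ≈ 4.74 min.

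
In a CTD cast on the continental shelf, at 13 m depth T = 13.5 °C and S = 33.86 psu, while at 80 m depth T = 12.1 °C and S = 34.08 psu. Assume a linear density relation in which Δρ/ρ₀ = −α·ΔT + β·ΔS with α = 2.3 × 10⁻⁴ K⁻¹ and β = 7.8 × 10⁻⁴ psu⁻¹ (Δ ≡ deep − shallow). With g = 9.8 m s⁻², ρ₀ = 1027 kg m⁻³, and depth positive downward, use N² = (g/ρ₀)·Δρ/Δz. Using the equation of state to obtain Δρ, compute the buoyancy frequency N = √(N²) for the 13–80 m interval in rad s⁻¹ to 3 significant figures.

8.50 × 10⁻³ rad s⁻¹

ΔT = -1.4 K, ΔS = +0.22 psu (deep − shallow).
Δρ/ρ₀ = −αΔT + βΔS = 3.22 × 10⁻⁴ + 1.716 × 10⁻⁴ = 4.936 × 10⁻⁴, so Δρ ≈ 0.5069 kg m⁻³.
N² = (g/ρ₀)·Δρ/Δz = g·(Δρ/ρ₀)/Δz = 9.8 × 4.936 × 10⁻⁴ / 67 = 7.2198 × 10⁻⁵ s⁻².
N = √(7.2198 × 10⁻⁵) = 8.4969 × 10⁻³ rad s⁻¹ ≈ 8.50 × 10⁻³ rad s⁻¹.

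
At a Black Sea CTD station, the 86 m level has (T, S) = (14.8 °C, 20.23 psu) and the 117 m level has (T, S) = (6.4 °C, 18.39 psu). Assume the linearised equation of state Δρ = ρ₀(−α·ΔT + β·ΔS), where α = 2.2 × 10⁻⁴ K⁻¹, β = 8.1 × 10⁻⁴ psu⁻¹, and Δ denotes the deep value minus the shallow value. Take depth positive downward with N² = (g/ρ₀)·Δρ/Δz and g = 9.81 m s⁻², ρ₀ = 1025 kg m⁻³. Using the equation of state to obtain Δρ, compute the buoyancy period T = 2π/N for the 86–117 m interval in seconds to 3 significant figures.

591 s

ΔT = -8.4 K, ΔS = -1.84 psu (deep − shallow).
Δρ/ρ₀ = −αΔT + βΔS = 1.848 × 10⁻³ − 1.4904 × 10⁻³ = 3.576 × 10⁻⁴, so Δρ ≈ 0.3665 kg m⁻³.
N² = (g/ρ₀)·Δρ/Δz = g·(Δρ/ρ₀)/Δz = 9.81 × 3.576 × 10⁻⁴ / 31 = 1.1316 × 10⁻⁴ s⁻².
N = √(1.1316 × 10⁻⁴) = 0.010638 rad s⁻¹ → T = 2π/N = 590.64 s ≈ 591 s.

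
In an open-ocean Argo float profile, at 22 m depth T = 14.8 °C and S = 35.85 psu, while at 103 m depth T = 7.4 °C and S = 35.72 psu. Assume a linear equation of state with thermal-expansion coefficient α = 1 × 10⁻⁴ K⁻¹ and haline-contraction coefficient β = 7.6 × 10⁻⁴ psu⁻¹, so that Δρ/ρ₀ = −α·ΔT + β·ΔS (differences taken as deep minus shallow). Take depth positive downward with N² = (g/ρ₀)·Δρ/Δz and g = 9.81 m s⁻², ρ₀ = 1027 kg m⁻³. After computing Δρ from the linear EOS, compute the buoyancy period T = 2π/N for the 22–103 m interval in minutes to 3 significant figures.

11.9 min

ΔT = -7.4 K, ΔS = -0.13 psu (deep − shallow).
Δρ/ρ₀ = −αΔT + βΔS = 7.40 × 10⁻⁴ − 9.88 × 10⁻⁵ = 6.412 × 10⁻⁴, so Δρ ≈ 0.6585 kg m⁻³.
N² = (g/ρ₀)·Δρ/Δz = g·(Δρ/ρ₀)/Δz = 9.81 × 6.412 × 10⁻⁴ / 81 = 7.7656 × 10⁻⁵ s⁻².
N = √(7.7656 × 10⁻⁵) = 8.8123 × 10⁻³ rad s⁻¹ → T = 2π/N = 713.00 s = 11.883 min ≈ 11.9 min.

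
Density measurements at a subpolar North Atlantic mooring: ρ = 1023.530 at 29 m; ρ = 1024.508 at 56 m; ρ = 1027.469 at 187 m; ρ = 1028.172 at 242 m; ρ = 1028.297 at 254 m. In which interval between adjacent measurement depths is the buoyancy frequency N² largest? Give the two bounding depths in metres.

Compute the density gradient over each adjacent pair:
  29–56 m: Δρ/Δz = 0.978/27 = 0.036 kg m⁻⁴
  56–187 m: Δρ/Δz = 2.961/131 = 0.023 kg m⁻⁴
  187–242 m: Δρ/Δz = 0.703/55 = 0.013 kg m⁻⁴
  242–254 m: Δρ/Δz = 0.125/12 = 0.010 kg m⁻⁴
The largest gradient is in the 29–56 m interval — the pycnocline.

29–56 m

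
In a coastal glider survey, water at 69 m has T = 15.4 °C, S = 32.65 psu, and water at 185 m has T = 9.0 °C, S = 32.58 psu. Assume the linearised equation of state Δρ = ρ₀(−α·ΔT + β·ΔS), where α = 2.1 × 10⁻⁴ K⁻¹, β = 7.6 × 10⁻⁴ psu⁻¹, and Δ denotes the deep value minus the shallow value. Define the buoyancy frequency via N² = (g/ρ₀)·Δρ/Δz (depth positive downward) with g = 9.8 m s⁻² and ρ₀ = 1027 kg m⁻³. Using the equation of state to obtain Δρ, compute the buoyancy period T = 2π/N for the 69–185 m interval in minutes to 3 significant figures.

ΔT = -6.4 K, ΔS = -0.07 psu (deep − shallow).
Δρ/ρ₀ = −αΔT + βΔS = 1.344 × 10⁻³ − 5.32 × 10⁻⁵ = 1.2908 × 10⁻³, so Δρ ≈ 1.326 kg m⁻³.
N² = (g/ρ₀)·Δρ/Δz = g·(Δρ/ρ₀)/Δz = 9.8 × 1.2908 × 10⁻³ / 116 = 1.0905 × 10⁻⁴ s⁻².
N = √(1.0905 × 10⁻⁴) = 0.010443 rad s⁻¹ → T = 2π/N = 601.66 s = 10.028 min ≈ 10.0 min.

10.0 min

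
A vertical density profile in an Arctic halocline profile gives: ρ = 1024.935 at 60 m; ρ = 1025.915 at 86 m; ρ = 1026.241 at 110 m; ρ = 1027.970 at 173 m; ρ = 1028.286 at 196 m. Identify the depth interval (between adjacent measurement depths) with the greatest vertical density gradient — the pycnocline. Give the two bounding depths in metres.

Compute the density gradient over each adjacent pair:
  60–86 m: Δρ/Δz = 0.980/26 = 0.038 kg m⁻⁴
  86–110 m: Δρ/Δz = 0.326/24 = 0.014 kg m⁻⁴
  110–173 m: Δρ/Δz = 1.729/63 = 0.027 kg m⁻⁴
  173–196 m: Δρ/Δz = 0.316/23 = 0.014 kg m⁻⁴
The largest gradient is in the 60–86 m interval — the pycnocline.

60–86 m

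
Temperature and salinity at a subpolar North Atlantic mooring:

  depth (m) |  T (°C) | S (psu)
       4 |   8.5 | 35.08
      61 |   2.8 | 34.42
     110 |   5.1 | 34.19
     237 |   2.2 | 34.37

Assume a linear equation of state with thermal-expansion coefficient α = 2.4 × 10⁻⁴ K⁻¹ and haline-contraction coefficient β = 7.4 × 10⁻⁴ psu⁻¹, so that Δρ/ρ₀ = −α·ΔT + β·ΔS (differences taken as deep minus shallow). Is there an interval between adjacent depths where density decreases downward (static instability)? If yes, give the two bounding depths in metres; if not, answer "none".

61–110 m

Evaluate Δρ/ρ₀ = −αΔT + βΔS across each adjacent pair:
  4–61 m: −αΔT+βΔS = −(2.4 × 10⁻⁴)(-5.7)+(7.4 × 10⁻⁴)(-0.66) = 8.8 × 10⁻⁴ → stable
  61–110 m: −αΔT+βΔS = −(2.4 × 10⁻⁴)(+2.3)+(7.4 × 10⁻⁴)(-0.23) = -7.2 × 10⁻⁴ → UNSTABLE
  110–237 m: −αΔT+βΔS = −(2.4 × 10⁻⁴)(-2.9)+(7.4 × 10⁻⁴)(+0.18) = 8.3 × 10⁻⁴ → stable
The 61–110 m interval has Δρ < 0: lighter water underlies denser water.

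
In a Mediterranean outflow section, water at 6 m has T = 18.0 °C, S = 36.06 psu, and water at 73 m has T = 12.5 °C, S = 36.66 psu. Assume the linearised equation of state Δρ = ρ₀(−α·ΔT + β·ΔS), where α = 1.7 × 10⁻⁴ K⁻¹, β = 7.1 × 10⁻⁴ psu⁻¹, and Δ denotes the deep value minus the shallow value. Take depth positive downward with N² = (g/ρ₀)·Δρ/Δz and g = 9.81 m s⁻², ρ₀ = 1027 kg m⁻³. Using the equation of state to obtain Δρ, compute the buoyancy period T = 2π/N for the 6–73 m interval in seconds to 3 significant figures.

445 s

ΔT = -5.5 K, ΔS = +0.60 psu (deep − shallow).
Δρ/ρ₀ = −αΔT + βΔS = 9.35 × 10⁻⁴ + 4.26 × 10⁻⁴ = 1.361 × 10⁻³, so Δρ ≈ 1.398 kg m⁻³.
N² = (g/ρ₀)·Δρ/Δz = g·(Δρ/ρ₀)/Δz = 9.81 × 1.361 × 10⁻³ / 67 = 1.9927 × 10⁻⁴ s⁻².
N = √(1.9927 × 10⁻⁴) = 0.014116 rad s⁻¹ → T = 2π/N = 445.11 s ≈ 445 s.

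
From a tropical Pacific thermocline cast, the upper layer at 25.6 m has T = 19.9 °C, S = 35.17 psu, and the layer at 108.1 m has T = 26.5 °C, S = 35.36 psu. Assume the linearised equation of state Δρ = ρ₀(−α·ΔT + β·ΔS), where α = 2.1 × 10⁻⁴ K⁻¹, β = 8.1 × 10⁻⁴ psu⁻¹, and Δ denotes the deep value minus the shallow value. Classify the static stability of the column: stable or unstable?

ΔT = 26.5 − 19.9 = +6.6 K and ΔS = 35.36 − 35.17 = +0.19 psu (deep − shallow).
−αΔT = -1.386 × 10⁻³; βΔS = 1.539 × 10⁻⁴; sum Δρ/ρ₀ = -1.2321 × 10⁻³.
Δρ/ρ₀ < 0, so Δρ < 0: deeper water is lighter → statically unstable; the column would overturn.

unstable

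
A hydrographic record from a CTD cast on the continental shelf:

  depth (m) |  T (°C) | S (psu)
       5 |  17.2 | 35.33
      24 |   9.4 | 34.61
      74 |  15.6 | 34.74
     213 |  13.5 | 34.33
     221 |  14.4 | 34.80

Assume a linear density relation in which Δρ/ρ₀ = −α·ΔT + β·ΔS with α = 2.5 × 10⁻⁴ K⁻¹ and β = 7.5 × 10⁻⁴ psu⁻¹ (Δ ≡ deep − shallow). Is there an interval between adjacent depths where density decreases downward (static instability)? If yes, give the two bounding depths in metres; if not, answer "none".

Evaluate Δρ/ρ₀ = −αΔT + βΔS across each adjacent pair:
  5–24 m: −αΔT+βΔS = −(2.5 × 10⁻⁴)(-7.8)+(7.5 × 10⁻⁴)(-0.72) = 1.4 × 10⁻³ → stable
  24–74 m: −αΔT+βΔS = −(2.5 × 10⁻⁴)(+6.2)+(7.5 × 10⁻⁴)(+0.13) = -1.5 × 10⁻³ → UNSTABLE
  74–213 m: −αΔT+βΔS = −(2.5 × 10⁻⁴)(-2.1)+(7.5 × 10⁻⁴)(-0.41) = 2.2 × 10⁻⁴ → stable
  213–221 m: −αΔT+βΔS = −(2.5 × 10⁻⁴)(+0.9)+(7.5 × 10⁻⁴)(+0.47) = 1.3 × 10⁻⁴ → stable
The 24–74 m interval has Δρ < 0: lighter water underlies denser water.

24–74 m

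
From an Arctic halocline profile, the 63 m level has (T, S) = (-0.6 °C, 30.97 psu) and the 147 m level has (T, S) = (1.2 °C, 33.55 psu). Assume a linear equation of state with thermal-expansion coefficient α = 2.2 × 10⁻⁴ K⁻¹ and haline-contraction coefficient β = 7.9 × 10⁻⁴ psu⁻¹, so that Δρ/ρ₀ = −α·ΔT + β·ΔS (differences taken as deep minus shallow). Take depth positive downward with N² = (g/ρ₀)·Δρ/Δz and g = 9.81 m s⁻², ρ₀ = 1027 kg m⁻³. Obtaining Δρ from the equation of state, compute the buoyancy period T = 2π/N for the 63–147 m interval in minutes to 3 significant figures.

ΔT = +1.8 K, ΔS = +2.58 psu (deep − shallow).
Δρ/ρ₀ = −αΔT + βΔS = -3.96 × 10⁻⁴ + 2.0382 × 10⁻³ = 1.6422 × 10⁻³, so Δρ ≈ 1.687 kg m⁻³.
N² = (g/ρ₀)·Δρ/Δz = g·(Δρ/ρ₀)/Δz = 9.81 × 1.6422 × 10⁻³ / 84 = 1.9179 × 10⁻⁴ s⁻².
N = √(1.9179 × 10⁻⁴) = 0.013849 rad s⁻¹ → T = 2π/N = 453.69 s = 7.5615 min ≈ 7.56 min.

7.56 min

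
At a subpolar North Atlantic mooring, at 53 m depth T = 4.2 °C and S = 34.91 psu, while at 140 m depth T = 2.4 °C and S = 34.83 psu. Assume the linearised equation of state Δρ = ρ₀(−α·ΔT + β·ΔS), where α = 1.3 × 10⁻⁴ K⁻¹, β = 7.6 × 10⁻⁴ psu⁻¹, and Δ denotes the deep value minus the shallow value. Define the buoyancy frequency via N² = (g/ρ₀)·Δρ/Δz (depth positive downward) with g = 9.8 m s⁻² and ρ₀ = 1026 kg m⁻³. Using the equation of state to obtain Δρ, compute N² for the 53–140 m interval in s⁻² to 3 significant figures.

1.95 × 10⁻⁵ s⁻²

ΔT = -1.8 K, ΔS = -0.08 psu (deep − shallow).
Δρ/ρ₀ = −αΔT + βΔS = 2.34 × 10⁻⁴ − 6.08 × 10⁻⁵ = 1.732 × 10⁻⁴, so Δρ ≈ 0.1777 kg m⁻³.
N² = (g/ρ₀)·Δρ/Δz = g·(Δρ/ρ₀)/Δz = 9.8 × 1.732 × 10⁻⁴ / 87 = 1.9510 × 10⁻⁵ s⁻² ≈ 1.95 × 10⁻⁵ s⁻².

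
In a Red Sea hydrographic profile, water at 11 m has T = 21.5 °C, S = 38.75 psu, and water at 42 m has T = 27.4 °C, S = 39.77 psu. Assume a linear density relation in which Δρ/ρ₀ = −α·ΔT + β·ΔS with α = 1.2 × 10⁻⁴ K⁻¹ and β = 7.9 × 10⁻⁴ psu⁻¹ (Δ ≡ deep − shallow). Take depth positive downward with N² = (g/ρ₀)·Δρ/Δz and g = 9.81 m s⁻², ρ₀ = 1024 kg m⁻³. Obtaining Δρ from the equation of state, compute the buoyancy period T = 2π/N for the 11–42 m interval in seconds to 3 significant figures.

1.13 × 10³ s

ΔT = +5.9 K, ΔS = +1.02 psu (deep − shallow).
Δρ/ρ₀ = −αΔT + βΔS = -7.08 × 10⁻⁴ + 8.058 × 10⁻⁴ = 9.78 × 10⁻⁵, so Δρ ≈ 0.1001 kg m⁻³.
N² = (g/ρ₀)·Δρ/Δz = g·(Δρ/ρ₀)/Δz = 9.81 × 9.78 × 10⁻⁵ / 31 = 3.0949 × 10⁻⁵ s⁻².
N = √(3.0949 × 10⁻⁵) = 5.5632 × 10⁻³ rad s⁻¹ → T = 2π/N = 1.1294 × 10³ s ≈ 1.13 × 10³ s.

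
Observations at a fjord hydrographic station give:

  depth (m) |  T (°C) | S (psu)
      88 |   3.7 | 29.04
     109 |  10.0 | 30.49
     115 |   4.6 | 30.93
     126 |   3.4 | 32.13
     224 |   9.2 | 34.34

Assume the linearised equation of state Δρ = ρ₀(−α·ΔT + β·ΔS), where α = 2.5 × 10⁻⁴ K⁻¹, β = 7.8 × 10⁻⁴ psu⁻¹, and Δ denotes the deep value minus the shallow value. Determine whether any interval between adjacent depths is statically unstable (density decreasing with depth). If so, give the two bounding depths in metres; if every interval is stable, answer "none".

88–109 m

Evaluate Δρ/ρ₀ = −αΔT + βΔS across each adjacent pair:
  88–109 m: −αΔT+βΔS = −(2.5 × 10⁻⁴)(+6.3)+(7.8 × 10⁻⁴)(+1.45) = -4.4 × 10⁻⁴ → UNSTABLE
  109–115 m: −αΔT+βΔS = −(2.5 × 10⁻⁴)(-5.4)+(7.8 × 10⁻⁴)(+0.44) = 1.7 × 10⁻³ → stable
  115–126 m: −αΔT+βΔS = −(2.5 × 10⁻⁴)(-1.2)+(7.8 × 10⁻⁴)(+1.20) = 1.2 × 10⁻³ → stable
  126–224 m: −αΔT+βΔS = −(2.5 × 10⁻⁴)(+5.8)+(7.8 × 10⁻⁴)(+2.21) = 2.7 × 10⁻⁴ → stable
The 88–109 m interval has Δρ < 0: lighter water underlies denser water.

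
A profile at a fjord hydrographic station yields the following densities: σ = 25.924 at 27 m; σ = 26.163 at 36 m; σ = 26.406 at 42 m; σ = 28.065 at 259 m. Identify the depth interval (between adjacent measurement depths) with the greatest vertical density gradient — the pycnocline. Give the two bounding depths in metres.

Compute the density gradient over each adjacent pair:
  27–36 m: Δρ/Δz = 0.239/9 = 0.027 kg m⁻⁴
  36–42 m: Δρ/Δz = 0.243/6 = 0.041 kg m⁻⁴
  42–259 m: Δρ/Δz = 1.659/217 = 7.6 × 10⁻³ kg m⁻⁴
The largest gradient is in the 36–42 m interval — the pycnocline.

36–42 m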